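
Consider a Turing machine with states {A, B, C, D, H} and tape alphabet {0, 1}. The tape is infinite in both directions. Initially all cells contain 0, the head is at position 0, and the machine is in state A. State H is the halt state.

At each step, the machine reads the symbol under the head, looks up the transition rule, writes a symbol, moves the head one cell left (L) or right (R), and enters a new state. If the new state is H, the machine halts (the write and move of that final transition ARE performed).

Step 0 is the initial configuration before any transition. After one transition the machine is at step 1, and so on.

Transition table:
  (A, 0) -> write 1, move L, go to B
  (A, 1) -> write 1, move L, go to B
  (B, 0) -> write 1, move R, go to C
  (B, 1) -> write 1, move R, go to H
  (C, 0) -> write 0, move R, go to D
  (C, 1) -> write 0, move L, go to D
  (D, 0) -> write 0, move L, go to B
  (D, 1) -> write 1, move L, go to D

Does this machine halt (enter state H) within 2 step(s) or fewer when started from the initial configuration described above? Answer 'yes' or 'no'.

Answer: no

Derivation:
Step 1: in state A at pos 0, read 0 -> (A,0)->write 1,move L,goto B. Now: state=B, head=-1, tape[-2..1]=0010 (head:  ^)
Step 2: in state B at pos -1, read 0 -> (B,0)->write 1,move R,goto C. Now: state=C, head=0, tape[-2..1]=0110 (head:   ^)
After 2 step(s): state = C (not H) -> not halted within 2 -> no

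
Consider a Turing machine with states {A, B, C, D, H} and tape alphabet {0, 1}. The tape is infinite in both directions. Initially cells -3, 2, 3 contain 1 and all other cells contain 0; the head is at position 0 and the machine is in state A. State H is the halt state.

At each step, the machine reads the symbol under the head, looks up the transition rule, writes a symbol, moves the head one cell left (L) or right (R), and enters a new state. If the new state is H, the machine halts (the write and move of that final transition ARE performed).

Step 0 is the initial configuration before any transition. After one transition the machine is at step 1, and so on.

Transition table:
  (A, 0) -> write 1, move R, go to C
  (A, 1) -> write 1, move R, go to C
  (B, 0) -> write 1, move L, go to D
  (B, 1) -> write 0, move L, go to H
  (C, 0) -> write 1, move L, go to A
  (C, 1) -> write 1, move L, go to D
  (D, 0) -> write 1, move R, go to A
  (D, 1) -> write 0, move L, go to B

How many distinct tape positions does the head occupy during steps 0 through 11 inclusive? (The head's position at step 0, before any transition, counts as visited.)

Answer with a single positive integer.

Step 1: in state A at pos 0, read 0 -> (A,0)->write 1,move R,goto C. Now: state=C, head=1, tape[-4..4]=010010110 (head:      ^)
Step 2: in state C at pos 1, read 0 -> (C,0)->write 1,move L,goto A. Now: state=A, head=0, tape[-4..4]=010011110 (head:     ^)
Step 3: in state A at pos 0, read 1 -> (A,1)->write 1,move R,goto C. Now: state=C, head=1, tape[-4..4]=010011110 (head:      ^)
Step 4: in state C at pos 1, read 1 -> (C,1)->write 1,move L,goto D. Now: state=D, head=0, tape[-4..4]=010011110 (head:     ^)
Step 5: in state D at pos 0, read 1 -> (D,1)->write 0,move L,goto B. Now: state=B, head=-1, tape[-4..4]=010001110 (head:    ^)
Step 6: in state B at pos -1, read 0 -> (B,0)->write 1,move L,goto D. Now: state=D, head=-2, tape[-4..4]=010101110 (head:   ^)
Step 7: in state D at pos -2, read 0 -> (D,0)->write 1,move R,goto A. Now: state=A, head=-1, tape[-4..4]=011101110 (head:    ^)
Step 8: in state A at pos -1, read 1 -> (A,1)->write 1,move R,goto C. Now: state=C, head=0, tape[-4..4]=011101110 (head:     ^)
Step 9: in state C at pos 0, read 0 -> (C,0)->write 1,move L,goto A. Now: state=A, head=-1, tape[-4..4]=011111110 (head:    ^)
Step 10: in state A at pos -1, read 1 -> (A,1)->write 1,move R,goto C. Now: state=C, head=0, tape[-4..4]=011111110 (head:     ^)
Step 11: in state C at pos 0, read 1 -> (C,1)->write 1,move L,goto D. Now: state=D, head=-1, tape[-4..4]=011111110 (head:    ^)
Head positions at steps 0..11: starting at 0, distinct positions visited = {-2, -1, 0, 1} -> 4 position(s)

Answer: 4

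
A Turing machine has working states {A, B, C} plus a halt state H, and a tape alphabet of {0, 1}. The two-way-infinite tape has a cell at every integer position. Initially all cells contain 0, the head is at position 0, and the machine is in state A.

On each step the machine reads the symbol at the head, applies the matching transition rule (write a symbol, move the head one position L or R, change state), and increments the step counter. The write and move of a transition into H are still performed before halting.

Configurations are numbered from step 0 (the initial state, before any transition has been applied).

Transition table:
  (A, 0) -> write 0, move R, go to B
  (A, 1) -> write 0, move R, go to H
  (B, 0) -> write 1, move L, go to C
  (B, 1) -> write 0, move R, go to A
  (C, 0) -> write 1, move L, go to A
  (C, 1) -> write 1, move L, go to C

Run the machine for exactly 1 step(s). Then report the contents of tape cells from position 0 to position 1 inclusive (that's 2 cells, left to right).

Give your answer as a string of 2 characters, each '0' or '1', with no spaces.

Answer: 00

Derivation:
Step 1: in state A at pos 0, read 0 -> (A,0)->write 0,move R,goto B. Now: state=B, head=1, tape[-1..2]=0000 (head:   ^)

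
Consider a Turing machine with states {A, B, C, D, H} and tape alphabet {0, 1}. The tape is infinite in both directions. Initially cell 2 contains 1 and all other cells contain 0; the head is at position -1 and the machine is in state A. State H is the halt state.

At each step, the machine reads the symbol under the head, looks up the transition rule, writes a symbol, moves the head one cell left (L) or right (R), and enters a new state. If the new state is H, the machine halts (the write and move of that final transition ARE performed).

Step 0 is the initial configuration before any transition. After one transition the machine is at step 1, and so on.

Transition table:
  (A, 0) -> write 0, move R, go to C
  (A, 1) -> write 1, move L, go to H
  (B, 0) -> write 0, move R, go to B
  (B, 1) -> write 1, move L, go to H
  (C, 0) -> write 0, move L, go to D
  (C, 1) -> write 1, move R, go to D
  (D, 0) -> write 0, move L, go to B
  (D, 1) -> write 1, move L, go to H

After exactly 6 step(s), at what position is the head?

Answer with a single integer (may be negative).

Answer: 1

Derivation:
Step 1: in state A at pos -1, read 0 -> (A,0)->write 0,move R,goto C. Now: state=C, head=0, tape[-2..3]=000010 (head:   ^)
Step 2: in state C at pos 0, read 0 -> (C,0)->write 0,move L,goto D. Now: state=D, head=-1, tape[-2..3]=000010 (head:  ^)
Step 3: in state D at pos -1, read 0 -> (D,0)->write 0,move L,goto B. Now: state=B, head=-2, tape[-3..3]=0000010 (head:  ^)
Step 4: in state B at pos -2, read 0 -> (B,0)->write 0,move R,goto B. Now: state=B, head=-1, tape[-3..3]=0000010 (head:   ^)
Step 5: in state B at pos -1, read 0 -> (B,0)->write 0,move R,goto B. Now: state=B, head=0, tape[-3..3]=0000010 (head:    ^)
Step 6: in state B at pos 0, read 0 -> (B,0)->write 0,move R,goto B. Now: state=B, head=1, tape[-3..3]=0000010 (head:     ^)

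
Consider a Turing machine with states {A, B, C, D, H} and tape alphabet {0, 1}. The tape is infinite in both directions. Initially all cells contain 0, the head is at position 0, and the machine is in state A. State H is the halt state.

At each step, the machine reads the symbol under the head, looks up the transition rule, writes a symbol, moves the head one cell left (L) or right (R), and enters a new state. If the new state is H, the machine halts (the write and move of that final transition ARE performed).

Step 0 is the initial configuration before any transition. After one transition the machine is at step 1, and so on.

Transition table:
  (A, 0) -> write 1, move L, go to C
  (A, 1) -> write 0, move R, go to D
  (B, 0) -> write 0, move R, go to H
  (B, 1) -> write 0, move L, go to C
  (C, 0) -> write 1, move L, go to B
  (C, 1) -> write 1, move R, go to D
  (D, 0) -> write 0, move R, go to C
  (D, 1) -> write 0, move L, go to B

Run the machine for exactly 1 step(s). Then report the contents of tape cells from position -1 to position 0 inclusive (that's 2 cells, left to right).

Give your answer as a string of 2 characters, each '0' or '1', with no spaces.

Step 1: in state A at pos 0, read 0 -> (A,0)->write 1,move L,goto C. Now: state=C, head=-1, tape[-2..1]=0010 (head:  ^)

Answer: 01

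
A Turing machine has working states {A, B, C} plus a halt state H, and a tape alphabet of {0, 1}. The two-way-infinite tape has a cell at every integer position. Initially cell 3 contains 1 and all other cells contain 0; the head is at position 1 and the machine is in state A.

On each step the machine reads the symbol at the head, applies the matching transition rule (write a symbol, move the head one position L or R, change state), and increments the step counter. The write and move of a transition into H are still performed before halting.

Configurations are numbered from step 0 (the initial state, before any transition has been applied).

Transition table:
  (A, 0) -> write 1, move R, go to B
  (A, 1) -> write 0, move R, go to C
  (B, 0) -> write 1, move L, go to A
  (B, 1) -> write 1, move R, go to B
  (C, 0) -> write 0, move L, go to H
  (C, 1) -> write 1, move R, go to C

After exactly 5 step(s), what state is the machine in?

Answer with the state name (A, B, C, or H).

Answer: C

Derivation:
Step 1: in state A at pos 1, read 0 -> (A,0)->write 1,move R,goto B. Now: state=B, head=2, tape[0..4]=01010 (head:   ^)
Step 2: in state B at pos 2, read 0 -> (B,0)->write 1,move L,goto A. Now: state=A, head=1, tape[0..4]=01110 (head:  ^)
Step 3: in state A at pos 1, read 1 -> (A,1)->write 0,move R,goto C. Now: state=C, head=2, tape[0..4]=00110 (head:   ^)
Step 4: in state C at pos 2, read 1 -> (C,1)->write 1,move R,goto C. Now: state=C, head=3, tape[0..4]=00110 (head:    ^)
Step 5: in state C at pos 3, read 1 -> (C,1)->write 1,move R,goto C. Now: state=C, head=4, tape[0..5]=001100 (head:     ^)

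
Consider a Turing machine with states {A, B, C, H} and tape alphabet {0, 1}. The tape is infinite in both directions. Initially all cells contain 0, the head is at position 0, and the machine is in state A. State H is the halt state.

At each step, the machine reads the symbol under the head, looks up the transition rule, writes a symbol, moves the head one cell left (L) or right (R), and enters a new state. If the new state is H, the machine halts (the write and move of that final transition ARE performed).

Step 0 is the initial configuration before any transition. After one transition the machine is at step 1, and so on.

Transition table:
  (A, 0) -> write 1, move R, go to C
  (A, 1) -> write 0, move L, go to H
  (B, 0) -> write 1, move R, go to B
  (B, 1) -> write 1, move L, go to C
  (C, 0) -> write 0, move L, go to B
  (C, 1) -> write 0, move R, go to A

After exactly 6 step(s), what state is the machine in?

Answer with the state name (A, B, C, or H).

Step 1: in state A at pos 0, read 0 -> (A,0)->write 1,move R,goto C. Now: state=C, head=1, tape[-1..2]=0100 (head:   ^)
Step 2: in state C at pos 1, read 0 -> (C,0)->write 0,move L,goto B. Now: state=B, head=0, tape[-1..2]=0100 (head:  ^)
Step 3: in state B at pos 0, read 1 -> (B,1)->write 1,move L,goto C. Now: state=C, head=-1, tape[-2..2]=00100 (head:  ^)
Step 4: in state C at pos -1, read 0 -> (C,0)->write 0,move L,goto B. Now: state=B, head=-2, tape[-3..2]=000100 (head:  ^)
Step 5: in state B at pos -2, read 0 -> (B,0)->write 1,move R,goto B. Now: state=B, head=-1, tape[-3..2]=010100 (head:   ^)
Step 6: in state B at pos -1, read 0 -> (B,0)->write 1,move R,goto B. Now: state=B, head=0, tape[-3..2]=011100 (head:    ^)

Answer: B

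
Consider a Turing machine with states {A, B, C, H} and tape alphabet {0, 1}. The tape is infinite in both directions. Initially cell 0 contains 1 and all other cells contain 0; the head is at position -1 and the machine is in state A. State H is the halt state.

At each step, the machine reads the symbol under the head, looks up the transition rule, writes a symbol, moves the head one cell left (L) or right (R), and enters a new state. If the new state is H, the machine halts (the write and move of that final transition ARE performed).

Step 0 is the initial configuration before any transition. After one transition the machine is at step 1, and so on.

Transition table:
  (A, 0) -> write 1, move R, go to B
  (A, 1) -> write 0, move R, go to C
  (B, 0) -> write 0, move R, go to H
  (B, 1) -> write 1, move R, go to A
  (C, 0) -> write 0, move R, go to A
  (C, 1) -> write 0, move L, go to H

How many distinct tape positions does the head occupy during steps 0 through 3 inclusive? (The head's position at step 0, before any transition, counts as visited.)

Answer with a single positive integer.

Answer: 4

Derivation:
Step 1: in state A at pos -1, read 0 -> (A,0)->write 1,move R,goto B. Now: state=B, head=0, tape[-2..1]=0110 (head:   ^)
Step 2: in state B at pos 0, read 1 -> (B,1)->write 1,move R,goto A. Now: state=A, head=1, tape[-2..2]=01100 (head:    ^)
Step 3: in state A at pos 1, read 0 -> (A,0)->write 1,move R,goto B. Now: state=B, head=2, tape[-2..3]=011100 (head:     ^)
Head positions at steps 0..3: starting at -1, distinct positions visited = {-1, 0, 1, 2} -> 4 position(s)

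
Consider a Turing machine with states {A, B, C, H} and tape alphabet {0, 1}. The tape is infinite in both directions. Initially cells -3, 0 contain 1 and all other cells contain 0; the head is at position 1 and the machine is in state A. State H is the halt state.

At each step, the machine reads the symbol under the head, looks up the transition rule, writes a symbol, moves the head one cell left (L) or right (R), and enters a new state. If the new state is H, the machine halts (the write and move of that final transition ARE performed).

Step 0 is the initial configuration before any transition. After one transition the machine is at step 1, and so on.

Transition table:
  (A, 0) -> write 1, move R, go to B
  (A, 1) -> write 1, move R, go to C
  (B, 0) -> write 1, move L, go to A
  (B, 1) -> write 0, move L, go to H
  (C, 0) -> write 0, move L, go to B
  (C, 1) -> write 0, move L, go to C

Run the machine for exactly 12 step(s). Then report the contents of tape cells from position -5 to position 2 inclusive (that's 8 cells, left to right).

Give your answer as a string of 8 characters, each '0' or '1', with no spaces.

Answer: 00000000

Derivation:
Step 1: in state A at pos 1, read 0 -> (A,0)->write 1,move R,goto B. Now: state=B, head=2, tape[-4..3]=01001100 (head:       ^)
Step 2: in state B at pos 2, read 0 -> (B,0)->write 1,move L,goto A. Now: state=A, head=1, tape[-4..3]=01001110 (head:      ^)
Step 3: in state A at pos 1, read 1 -> (A,1)->write 1,move R,goto C. Now: state=C, head=2, tape[-4..3]=01001110 (head:       ^)
Step 4: in state C at pos 2, read 1 -> (C,1)->write 0,move L,goto C. Now: state=C, head=1, tape[-4..3]=01001100 (head:      ^)
Step 5: in state C at pos 1, read 1 -> (C,1)->write 0,move L,goto C. Now: state=C, head=0, tape[-4..3]=01001000 (head:     ^)
Step 6: in state C at pos 0, read 1 -> (C,1)->write 0,move L,goto C. Now: state=C, head=-1, tape[-4..3]=01000000 (head:    ^)
Step 7: in state C at pos -1, read 0 -> (C,0)->write 0,move L,goto B. Now: state=B, head=-2, tape[-4..3]=01000000 (head:   ^)
Step 8: in state B at pos -2, read 0 -> (B,0)->write 1,move L,goto A. Now: state=A, head=-3, tape[-4..3]=01100000 (head:  ^)
Step 9: in state A at pos -3, read 1 -> (A,1)->write 1,move R,goto C. Now: state=C, head=-2, tape[-4..3]=01100000 (head:   ^)
Step 10: in state C at pos -2, read 1 -> (C,1)->write 0,move L,goto C. Now: state=C, head=-3, tape[-4..3]=01000000 (head:  ^)
Step 11: in state C at pos -3, read 1 -> (C,1)->write 0,move L,goto C. Now: state=C, head=-4, tape[-5..3]=000000000 (head:  ^)
Step 12: in state C at pos -4, read 0 -> (C,0)->write 0,move L,goto B. Now: state=B, head=-5, tape[-6..3]=0000000000 (head:  ^)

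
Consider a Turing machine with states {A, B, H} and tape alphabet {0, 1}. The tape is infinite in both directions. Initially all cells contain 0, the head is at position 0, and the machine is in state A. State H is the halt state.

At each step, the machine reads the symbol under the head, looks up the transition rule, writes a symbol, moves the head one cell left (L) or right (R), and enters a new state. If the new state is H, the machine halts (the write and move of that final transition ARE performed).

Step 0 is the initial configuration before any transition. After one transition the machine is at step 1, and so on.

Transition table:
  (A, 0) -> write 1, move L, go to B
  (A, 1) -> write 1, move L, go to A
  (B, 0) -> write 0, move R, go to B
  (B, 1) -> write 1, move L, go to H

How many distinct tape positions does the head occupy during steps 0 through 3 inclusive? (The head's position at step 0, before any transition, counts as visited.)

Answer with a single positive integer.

Step 1: in state A at pos 0, read 0 -> (A,0)->write 1,move L,goto B. Now: state=B, head=-1, tape[-2..1]=0010 (head:  ^)
Step 2: in state B at pos -1, read 0 -> (B,0)->write 0,move R,goto B. Now: state=B, head=0, tape[-2..1]=0010 (head:   ^)
Step 3: in state B at pos 0, read 1 -> (B,1)->write 1,move L,goto H. Now: state=H, head=-1, tape[-2..1]=0010 (head:  ^)
Head positions at steps 0..3: starting at 0, distinct positions visited = {-1, 0} -> 2 position(s)

Answer: 2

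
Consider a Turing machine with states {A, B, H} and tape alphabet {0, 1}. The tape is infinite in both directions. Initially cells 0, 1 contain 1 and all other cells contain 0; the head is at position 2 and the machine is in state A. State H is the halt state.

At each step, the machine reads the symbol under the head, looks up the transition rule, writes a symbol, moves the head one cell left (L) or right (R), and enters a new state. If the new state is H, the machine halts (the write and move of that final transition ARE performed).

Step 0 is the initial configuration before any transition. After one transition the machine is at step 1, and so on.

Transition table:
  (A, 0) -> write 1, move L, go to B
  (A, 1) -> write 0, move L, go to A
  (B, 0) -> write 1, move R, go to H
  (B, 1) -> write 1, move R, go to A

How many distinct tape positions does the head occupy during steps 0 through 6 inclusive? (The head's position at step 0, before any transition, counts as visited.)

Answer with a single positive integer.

Step 1: in state A at pos 2, read 0 -> (A,0)->write 1,move L,goto B. Now: state=B, head=1, tape[-1..3]=01110 (head:   ^)
Step 2: in state B at pos 1, read 1 -> (B,1)->write 1,move R,goto A. Now: state=A, head=2, tape[-1..3]=01110 (head:    ^)
Step 3: in state A at pos 2, read 1 -> (A,1)->write 0,move L,goto A. Now: state=A, head=1, tape[-1..3]=01100 (head:   ^)
Step 4: in state A at pos 1, read 1 -> (A,1)->write 0,move L,goto A. Now: state=A, head=0, tape[-1..3]=01000 (head:  ^)
Step 5: in state A at pos 0, read 1 -> (A,1)->write 0,move L,goto A. Now: state=A, head=-1, tape[-2..3]=000000 (head:  ^)
Step 6: in state A at pos -1, read 0 -> (A,0)->write 1,move L,goto B. Now: state=B, head=-2, tape[-3..3]=0010000 (head:  ^)
Head positions at steps 0..6: starting at 2, distinct positions visited = {-2, -1, 0, 1, 2} -> 5 position(s)

Answer: 5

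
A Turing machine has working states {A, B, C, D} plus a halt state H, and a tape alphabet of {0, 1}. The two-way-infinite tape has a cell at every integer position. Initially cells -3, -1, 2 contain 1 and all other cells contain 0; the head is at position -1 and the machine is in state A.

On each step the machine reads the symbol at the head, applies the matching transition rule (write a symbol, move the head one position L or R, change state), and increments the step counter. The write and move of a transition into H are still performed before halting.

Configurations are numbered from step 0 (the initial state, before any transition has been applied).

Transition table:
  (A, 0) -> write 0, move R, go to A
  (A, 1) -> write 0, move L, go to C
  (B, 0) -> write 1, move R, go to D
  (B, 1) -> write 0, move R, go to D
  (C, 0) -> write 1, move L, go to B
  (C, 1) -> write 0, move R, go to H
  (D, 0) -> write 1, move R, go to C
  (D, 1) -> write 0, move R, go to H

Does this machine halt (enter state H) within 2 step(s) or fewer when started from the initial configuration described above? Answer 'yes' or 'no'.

Step 1: in state A at pos -1, read 1 -> (A,1)->write 0,move L,goto C. Now: state=C, head=-2, tape[-4..3]=01000010 (head:   ^)
Step 2: in state C at pos -2, read 0 -> (C,0)->write 1,move L,goto B. Now: state=B, head=-3, tape[-4..3]=01100010 (head:  ^)
After 2 step(s): state = B (not H) -> not halted within 2 -> no

Answer: no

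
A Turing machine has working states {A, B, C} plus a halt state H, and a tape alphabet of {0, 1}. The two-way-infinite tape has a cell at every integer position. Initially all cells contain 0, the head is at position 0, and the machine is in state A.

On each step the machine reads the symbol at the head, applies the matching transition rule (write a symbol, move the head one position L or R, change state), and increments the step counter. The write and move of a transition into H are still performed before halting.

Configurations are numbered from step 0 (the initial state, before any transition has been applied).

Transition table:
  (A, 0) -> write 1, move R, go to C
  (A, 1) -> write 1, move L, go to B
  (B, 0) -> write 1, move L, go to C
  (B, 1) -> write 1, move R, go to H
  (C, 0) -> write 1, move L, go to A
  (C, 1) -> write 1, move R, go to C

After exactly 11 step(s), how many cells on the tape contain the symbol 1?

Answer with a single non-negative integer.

Step 1: in state A at pos 0, read 0 -> (A,0)->write 1,move R,goto C. Now: state=C, head=1, tape[-1..2]=0100 (head:   ^)
Step 2: in state C at pos 1, read 0 -> (C,0)->write 1,move L,goto A. Now: state=A, head=0, tape[-1..2]=0110 (head:  ^)
Step 3: in state A at pos 0, read 1 -> (A,1)->write 1,move L,goto B. Now: state=B, head=-1, tape[-2..2]=00110 (head:  ^)
Step 4: in state B at pos -1, read 0 -> (B,0)->write 1,move L,goto C. Now: state=C, head=-2, tape[-3..2]=001110 (head:  ^)
Step 5: in state C at pos -2, read 0 -> (C,0)->write 1,move L,goto A. Now: state=A, head=-3, tape[-4..2]=0011110 (head:  ^)
Step 6: in state A at pos -3, read 0 -> (A,0)->write 1,move R,goto C. Now: state=C, head=-2, tape[-4..2]=0111110 (head:   ^)
Step 7: in state C at pos -2, read 1 -> (C,1)->write 1,move R,goto C. Now: state=C, head=-1, tape[-4..2]=0111110 (head:    ^)
Step 8: in state C at pos -1, read 1 -> (C,1)->write 1,move R,goto C. Now: state=C, head=0, tape[-4..2]=0111110 (head:     ^)
Step 9: in state C at pos 0, read 1 -> (C,1)->write 1,move R,goto C. Now: state=C, head=1, tape[-4..2]=0111110 (head:      ^)
Step 10: in state C at pos 1, read 1 -> (C,1)->write 1,move R,goto C. Now: state=C, head=2, tape[-4..3]=01111100 (head:       ^)
Step 11: in state C at pos 2, read 0 -> (C,0)->write 1,move L,goto A. Now: state=A, head=1, tape[-4..3]=01111110 (head:      ^)
Cells containing 1 after step 11: {-3, -2, -1, 0, 1, 2} -> 6 cell(s)

Answer: 6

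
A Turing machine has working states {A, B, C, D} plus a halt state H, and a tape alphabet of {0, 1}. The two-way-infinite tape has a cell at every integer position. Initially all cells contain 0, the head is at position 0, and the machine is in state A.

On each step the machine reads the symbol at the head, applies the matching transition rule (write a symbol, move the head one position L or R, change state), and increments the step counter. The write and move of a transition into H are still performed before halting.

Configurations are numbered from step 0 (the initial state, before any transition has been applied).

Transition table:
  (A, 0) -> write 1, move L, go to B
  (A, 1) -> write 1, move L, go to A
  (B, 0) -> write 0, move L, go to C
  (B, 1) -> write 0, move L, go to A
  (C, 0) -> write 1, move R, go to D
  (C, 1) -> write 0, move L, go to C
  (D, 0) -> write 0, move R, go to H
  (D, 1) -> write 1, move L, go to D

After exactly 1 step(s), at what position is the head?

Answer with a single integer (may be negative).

Answer: -1

Derivation:
Step 1: in state A at pos 0, read 0 -> (A,0)->write 1,move L,goto B. Now: state=B, head=-1, tape[-2..1]=0010 (head:  ^)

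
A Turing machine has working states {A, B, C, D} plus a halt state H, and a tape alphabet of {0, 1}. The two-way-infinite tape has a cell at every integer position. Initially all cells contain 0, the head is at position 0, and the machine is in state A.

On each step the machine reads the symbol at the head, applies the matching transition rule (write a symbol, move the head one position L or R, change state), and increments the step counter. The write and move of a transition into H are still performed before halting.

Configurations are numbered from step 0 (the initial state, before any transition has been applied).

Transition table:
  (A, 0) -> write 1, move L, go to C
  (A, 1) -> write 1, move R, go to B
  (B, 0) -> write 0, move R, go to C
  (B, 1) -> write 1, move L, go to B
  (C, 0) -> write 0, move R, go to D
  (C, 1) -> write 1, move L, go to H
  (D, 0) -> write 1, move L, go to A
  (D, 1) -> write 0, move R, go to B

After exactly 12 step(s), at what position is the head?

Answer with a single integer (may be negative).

Step 1: in state A at pos 0, read 0 -> (A,0)->write 1,move L,goto C. Now: state=C, head=-1, tape[-2..1]=0010 (head:  ^)
Step 2: in state C at pos -1, read 0 -> (C,0)->write 0,move R,goto D. Now: state=D, head=0, tape[-2..1]=0010 (head:   ^)
Step 3: in state D at pos 0, read 1 -> (D,1)->write 0,move R,goto B. Now: state=B, head=1, tape[-2..2]=00000 (head:    ^)
Step 4: in state B at pos 1, read 0 -> (B,0)->write 0,move R,goto C. Now: state=C, head=2, tape[-2..3]=000000 (head:     ^)
Step 5: in state C at pos 2, read 0 -> (C,0)->write 0,move R,goto D. Now: state=D, head=3, tape[-2..4]=0000000 (head:      ^)
Step 6: in state D at pos 3, read 0 -> (D,0)->write 1,move L,goto A. Now: state=A, head=2, tape[-2..4]=0000010 (head:     ^)
Step 7: in state A at pos 2, read 0 -> (A,0)->write 1,move L,goto C. Now: state=C, head=1, tape[-2..4]=0000110 (head:    ^)
Step 8: in state C at pos 1, read 0 -> (C,0)->write 0,move R,goto D. Now: state=D, head=2, tape[-2..4]=0000110 (head:     ^)
Step 9: in state D at pos 2, read 1 -> (D,1)->write 0,move R,goto B. Now: state=B, head=3, tape[-2..4]=0000010 (head:      ^)
Step 10: in state B at pos 3, read 1 -> (B,1)->write 1,move L,goto B. Now: state=B, head=2, tape[-2..4]=0000010 (head:     ^)
Step 11: in state B at pos 2, read 0 -> (B,0)->write 0,move R,goto C. Now: state=C, head=3, tape[-2..4]=0000010 (head:      ^)
Step 12: in state C at pos 3, read 1 -> (C,1)->write 1,move L,goto H. Now: state=H, head=2, tape[-2..4]=0000010 (head:     ^)

Answer: 2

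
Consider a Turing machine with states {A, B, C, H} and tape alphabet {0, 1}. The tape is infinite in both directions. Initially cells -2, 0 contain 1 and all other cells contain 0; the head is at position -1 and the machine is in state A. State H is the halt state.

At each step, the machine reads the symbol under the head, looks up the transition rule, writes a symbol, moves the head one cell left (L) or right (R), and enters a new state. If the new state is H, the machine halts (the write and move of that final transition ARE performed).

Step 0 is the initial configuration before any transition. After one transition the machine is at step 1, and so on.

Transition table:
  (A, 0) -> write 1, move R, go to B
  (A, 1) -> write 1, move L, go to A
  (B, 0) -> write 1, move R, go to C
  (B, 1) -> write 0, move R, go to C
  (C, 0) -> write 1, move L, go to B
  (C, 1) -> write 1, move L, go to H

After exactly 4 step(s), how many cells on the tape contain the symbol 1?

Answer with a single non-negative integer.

Step 1: in state A at pos -1, read 0 -> (A,0)->write 1,move R,goto B. Now: state=B, head=0, tape[-3..1]=01110 (head:    ^)
Step 2: in state B at pos 0, read 1 -> (B,1)->write 0,move R,goto C. Now: state=C, head=1, tape[-3..2]=011000 (head:     ^)
Step 3: in state C at pos 1, read 0 -> (C,0)->write 1,move L,goto B. Now: state=B, head=0, tape[-3..2]=011010 (head:    ^)
Step 4: in state B at pos 0, read 0 -> (B,0)->write 1,move R,goto C. Now: state=C, head=1, tape[-3..2]=011110 (head:     ^)
Cells containing 1 after step 4: {-2, -1, 0, 1} -> 4 cell(s)

Answer: 4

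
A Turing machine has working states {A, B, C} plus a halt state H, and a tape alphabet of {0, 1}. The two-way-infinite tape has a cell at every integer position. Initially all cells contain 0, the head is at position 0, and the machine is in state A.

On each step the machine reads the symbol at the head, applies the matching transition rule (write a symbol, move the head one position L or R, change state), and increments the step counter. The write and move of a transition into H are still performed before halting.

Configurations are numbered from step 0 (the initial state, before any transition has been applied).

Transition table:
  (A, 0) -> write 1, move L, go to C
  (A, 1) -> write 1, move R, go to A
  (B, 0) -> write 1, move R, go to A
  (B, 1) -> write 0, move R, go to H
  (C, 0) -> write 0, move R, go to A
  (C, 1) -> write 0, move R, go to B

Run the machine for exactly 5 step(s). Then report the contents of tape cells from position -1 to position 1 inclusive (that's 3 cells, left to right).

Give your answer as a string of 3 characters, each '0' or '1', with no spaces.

Answer: 001

Derivation:
Step 1: in state A at pos 0, read 0 -> (A,0)->write 1,move L,goto C. Now: state=C, head=-1, tape[-2..1]=0010 (head:  ^)
Step 2: in state C at pos -1, read 0 -> (C,0)->write 0,move R,goto A. Now: state=A, head=0, tape[-2..1]=0010 (head:   ^)
Step 3: in state A at pos 0, read 1 -> (A,1)->write 1,move R,goto A. Now: state=A, head=1, tape[-2..2]=00100 (head:    ^)
Step 4: in state A at pos 1, read 0 -> (A,0)->write 1,move L,goto C. Now: state=C, head=0, tape[-2..2]=00110 (head:   ^)
Step 5: in state C at pos 0, read 1 -> (C,1)->write 0,move R,goto B. Now: state=B, head=1, tape[-2..2]=00010 (head:    ^)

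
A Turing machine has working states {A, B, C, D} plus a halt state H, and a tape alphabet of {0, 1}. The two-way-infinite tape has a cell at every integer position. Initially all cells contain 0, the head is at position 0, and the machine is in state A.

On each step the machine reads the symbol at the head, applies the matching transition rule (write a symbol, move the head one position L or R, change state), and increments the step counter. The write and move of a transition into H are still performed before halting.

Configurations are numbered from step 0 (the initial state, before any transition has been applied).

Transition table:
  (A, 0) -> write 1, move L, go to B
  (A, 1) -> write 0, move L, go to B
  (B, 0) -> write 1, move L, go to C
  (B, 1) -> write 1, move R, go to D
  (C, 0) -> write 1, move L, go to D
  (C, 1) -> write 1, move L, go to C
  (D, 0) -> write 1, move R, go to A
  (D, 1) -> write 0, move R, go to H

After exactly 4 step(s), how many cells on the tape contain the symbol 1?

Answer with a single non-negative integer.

Step 1: in state A at pos 0, read 0 -> (A,0)->write 1,move L,goto B. Now: state=B, head=-1, tape[-2..1]=0010 (head:  ^)
Step 2: in state B at pos -1, read 0 -> (B,0)->write 1,move L,goto C. Now: state=C, head=-2, tape[-3..1]=00110 (head:  ^)
Step 3: in state C at pos -2, read 0 -> (C,0)->write 1,move L,goto D. Now: state=D, head=-3, tape[-4..1]=001110 (head:  ^)
Step 4: in state D at pos -3, read 0 -> (D,0)->write 1,move R,goto A. Now: state=A, head=-2, tape[-4..1]=011110 (head:   ^)
Cells containing 1 after step 4: {-3, -2, -1, 0} -> 4 cell(s)

Answer: 4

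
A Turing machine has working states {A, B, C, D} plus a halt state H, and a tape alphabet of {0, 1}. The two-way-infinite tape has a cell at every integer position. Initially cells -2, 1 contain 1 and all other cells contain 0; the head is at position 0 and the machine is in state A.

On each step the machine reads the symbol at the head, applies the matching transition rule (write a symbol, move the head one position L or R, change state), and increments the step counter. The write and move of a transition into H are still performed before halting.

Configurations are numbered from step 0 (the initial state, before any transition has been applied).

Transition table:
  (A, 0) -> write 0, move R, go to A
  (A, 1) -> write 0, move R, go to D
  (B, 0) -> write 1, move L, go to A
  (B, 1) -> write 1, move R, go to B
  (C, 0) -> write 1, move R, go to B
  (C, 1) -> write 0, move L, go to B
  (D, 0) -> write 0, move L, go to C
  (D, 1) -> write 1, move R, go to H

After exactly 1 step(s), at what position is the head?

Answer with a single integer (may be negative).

Step 1: in state A at pos 0, read 0 -> (A,0)->write 0,move R,goto A. Now: state=A, head=1, tape[-3..2]=010010 (head:     ^)

Answer: 1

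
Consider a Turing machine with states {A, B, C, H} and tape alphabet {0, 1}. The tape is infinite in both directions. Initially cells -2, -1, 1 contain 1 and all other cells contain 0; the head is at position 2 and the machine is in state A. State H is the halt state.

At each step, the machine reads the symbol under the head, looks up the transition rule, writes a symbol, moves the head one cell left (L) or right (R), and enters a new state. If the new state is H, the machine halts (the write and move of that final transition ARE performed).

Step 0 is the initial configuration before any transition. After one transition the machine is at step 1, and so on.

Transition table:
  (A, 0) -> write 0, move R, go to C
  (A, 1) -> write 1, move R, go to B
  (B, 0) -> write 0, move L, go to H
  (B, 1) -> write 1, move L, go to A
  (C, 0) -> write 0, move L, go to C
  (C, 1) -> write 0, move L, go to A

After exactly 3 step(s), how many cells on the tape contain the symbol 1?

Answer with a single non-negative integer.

Step 1: in state A at pos 2, read 0 -> (A,0)->write 0,move R,goto C. Now: state=C, head=3, tape[-3..4]=01101000 (head:       ^)
Step 2: in state C at pos 3, read 0 -> (C,0)->write 0,move L,goto C. Now: state=C, head=2, tape[-3..4]=01101000 (head:      ^)
Step 3: in state C at pos 2, read 0 -> (C,0)->write 0,move L,goto C. Now: state=C, head=1, tape[-3..4]=01101000 (head:     ^)
Cells containing 1 after step 3: {-2, -1, 1} -> 3 cell(s)

Answer: 3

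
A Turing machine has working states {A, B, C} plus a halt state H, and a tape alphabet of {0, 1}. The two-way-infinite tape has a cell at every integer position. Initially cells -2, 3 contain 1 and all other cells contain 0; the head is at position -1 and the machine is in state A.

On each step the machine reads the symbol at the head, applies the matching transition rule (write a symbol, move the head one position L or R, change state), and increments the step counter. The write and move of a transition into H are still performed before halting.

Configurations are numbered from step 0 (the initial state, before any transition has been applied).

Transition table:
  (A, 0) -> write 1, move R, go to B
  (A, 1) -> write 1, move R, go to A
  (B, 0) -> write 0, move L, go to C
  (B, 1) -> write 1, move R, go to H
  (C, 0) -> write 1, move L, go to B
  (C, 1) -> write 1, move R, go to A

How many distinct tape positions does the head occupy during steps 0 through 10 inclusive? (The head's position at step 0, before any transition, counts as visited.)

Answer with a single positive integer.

Step 1: in state A at pos -1, read 0 -> (A,0)->write 1,move R,goto B. Now: state=B, head=0, tape[-3..4]=01100010 (head:    ^)
Step 2: in state B at pos 0, read 0 -> (B,0)->write 0,move L,goto C. Now: state=C, head=-1, tape[-3..4]=01100010 (head:   ^)
Step 3: in state C at pos -1, read 1 -> (C,1)->write 1,move R,goto A. Now: state=A, head=0, tape[-3..4]=01100010 (head:    ^)
Step 4: in state A at pos 0, read 0 -> (A,0)->write 1,move R,goto B. Now: state=B, head=1, tape[-3..4]=01110010 (head:     ^)
Step 5: in state B at pos 1, read 0 -> (B,0)->write 0,move L,goto C. Now: state=C, head=0, tape[-3..4]=01110010 (head:    ^)
Step 6: in state C at pos 0, read 1 -> (C,1)->write 1,move R,goto A. Now: state=A, head=1, tape[-3..4]=01110010 (head:     ^)
Step 7: in state A at pos 1, read 0 -> (A,0)->write 1,move R,goto B. Now: state=B, head=2, tape[-3..4]=01111010 (head:      ^)
Step 8: in state B at pos 2, read 0 -> (B,0)->write 0,move L,goto C. Now: state=C, head=1, tape[-3..4]=01111010 (head:     ^)
Step 9: in state C at pos 1, read 1 -> (C,1)->write 1,move R,goto A. Now: state=A, head=2, tape[-3..4]=01111010 (head:      ^)
Step 10: in state A at pos 2, read 0 -> (A,0)->write 1,move R,goto B. Now: state=B, head=3, tape[-3..4]=01111110 (head:       ^)
Head positions at steps 0..10: starting at -1, distinct positions visited = {-1, 0, 1, 2, 3} -> 5 position(s)

Answer: 5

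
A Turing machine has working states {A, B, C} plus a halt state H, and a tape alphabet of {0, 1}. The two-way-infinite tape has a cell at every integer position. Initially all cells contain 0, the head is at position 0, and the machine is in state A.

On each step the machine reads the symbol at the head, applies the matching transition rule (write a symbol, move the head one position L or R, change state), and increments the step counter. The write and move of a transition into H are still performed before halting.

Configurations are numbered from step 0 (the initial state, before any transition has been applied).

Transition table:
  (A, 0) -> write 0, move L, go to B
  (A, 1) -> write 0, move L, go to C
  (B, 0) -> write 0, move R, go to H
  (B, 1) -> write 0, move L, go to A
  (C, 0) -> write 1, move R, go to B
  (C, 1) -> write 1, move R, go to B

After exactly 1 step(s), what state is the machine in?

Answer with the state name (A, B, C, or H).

Step 1: in state A at pos 0, read 0 -> (A,0)->write 0,move L,goto B. Now: state=B, head=-1, tape[-2..1]=0000 (head:  ^)

Answer: B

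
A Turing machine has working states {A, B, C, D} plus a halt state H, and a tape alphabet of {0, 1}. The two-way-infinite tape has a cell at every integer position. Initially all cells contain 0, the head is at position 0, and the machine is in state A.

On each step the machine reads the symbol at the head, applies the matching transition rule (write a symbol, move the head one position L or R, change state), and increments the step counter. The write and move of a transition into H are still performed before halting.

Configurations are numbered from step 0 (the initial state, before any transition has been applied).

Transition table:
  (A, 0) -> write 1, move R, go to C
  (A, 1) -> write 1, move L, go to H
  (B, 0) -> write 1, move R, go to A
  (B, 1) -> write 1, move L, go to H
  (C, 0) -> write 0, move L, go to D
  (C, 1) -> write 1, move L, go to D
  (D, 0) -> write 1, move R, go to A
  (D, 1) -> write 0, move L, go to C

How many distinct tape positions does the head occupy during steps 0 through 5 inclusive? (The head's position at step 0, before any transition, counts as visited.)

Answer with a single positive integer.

Answer: 4

Derivation:
Step 1: in state A at pos 0, read 0 -> (A,0)->write 1,move R,goto C. Now: state=C, head=1, tape[-1..2]=0100 (head:   ^)
Step 2: in state C at pos 1, read 0 -> (C,0)->write 0,move L,goto D. Now: state=D, head=0, tape[-1..2]=0100 (head:  ^)
Step 3: in state D at pos 0, read 1 -> (D,1)->write 0,move L,goto C. Now: state=C, head=-1, tape[-2..2]=00000 (head:  ^)
Step 4: in state C at pos -1, read 0 -> (C,0)->write 0,move L,goto D. Now: state=D, head=-2, tape[-3..2]=000000 (head:  ^)
Step 5: in state D at pos -2, read 0 -> (D,0)->write 1,move R,goto A. Now: state=A, head=-1, tape[-3..2]=010000 (head:   ^)
Head positions at steps 0..5: starting at 0, distinct positions visited = {-2, -1, 0, 1} -> 4 position(s)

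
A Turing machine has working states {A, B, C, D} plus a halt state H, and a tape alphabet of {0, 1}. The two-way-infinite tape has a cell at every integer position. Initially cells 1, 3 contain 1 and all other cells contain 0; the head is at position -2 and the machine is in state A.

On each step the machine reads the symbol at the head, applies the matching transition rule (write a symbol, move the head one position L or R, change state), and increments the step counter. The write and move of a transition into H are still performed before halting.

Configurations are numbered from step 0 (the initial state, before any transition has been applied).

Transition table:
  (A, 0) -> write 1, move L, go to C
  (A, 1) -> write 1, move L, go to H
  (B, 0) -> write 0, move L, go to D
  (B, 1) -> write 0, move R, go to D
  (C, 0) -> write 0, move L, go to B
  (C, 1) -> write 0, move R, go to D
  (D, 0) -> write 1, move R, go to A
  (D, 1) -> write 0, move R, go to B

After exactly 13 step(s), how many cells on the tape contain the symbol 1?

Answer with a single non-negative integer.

Answer: 2

Derivation:
Step 1: in state A at pos -2, read 0 -> (A,0)->write 1,move L,goto C. Now: state=C, head=-3, tape[-4..4]=001001010 (head:  ^)
Step 2: in state C at pos -3, read 0 -> (C,0)->write 0,move L,goto B. Now: state=B, head=-4, tape[-5..4]=0001001010 (head:  ^)
Step 3: in state B at pos -4, read 0 -> (B,0)->write 0,move L,goto D. Now: state=D, head=-5, tape[-6..4]=00001001010 (head:  ^)
Step 4: in state D at pos -5, read 0 -> (D,0)->write 1,move R,goto A. Now: state=A, head=-4, tape[-6..4]=01001001010 (head:   ^)
Step 5: in state A at pos -4, read 0 -> (A,0)->write 1,move L,goto C. Now: state=C, head=-5, tape[-6..4]=01101001010 (head:  ^)
Step 6: in state C at pos -5, read 1 -> (C,1)->write 0,move R,goto D. Now: state=D, head=-4, tape[-6..4]=00101001010 (head:   ^)
Step 7: in state D at pos -4, read 1 -> (D,1)->write 0,move R,goto B. Now: state=B, head=-3, tape[-6..4]=00001001010 (head:    ^)
Step 8: in state B at pos -3, read 0 -> (B,0)->write 0,move L,goto D. Now: state=D, head=-4, tape[-6..4]=00001001010 (head:   ^)
Step 9: in state D at pos -4, read 0 -> (D,0)->write 1,move R,goto A. Now: state=A, head=-3, tape[-6..4]=00101001010 (head:    ^)
Step 10: in state A at pos -3, read 0 -> (A,0)->write 1,move L,goto C. Now: state=C, head=-4, tape[-6..4]=00111001010 (head:   ^)
Step 11: in state C at pos -4, read 1 -> (C,1)->write 0,move R,goto D. Now: state=D, head=-3, tape[-6..4]=00011001010 (head:    ^)
Step 12: in state D at pos -3, read 1 -> (D,1)->write 0,move R,goto B. Now: state=B, head=-2, tape[-6..4]=00001001010 (head:     ^)
Step 13: in state B at pos -2, read 1 -> (B,1)->write 0,move R,goto D. Now: state=D, head=-1, tape[-6..4]=00000001010 (head:      ^)
Cells containing 1 after step 13: {1, 3} -> 2 cell(s)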